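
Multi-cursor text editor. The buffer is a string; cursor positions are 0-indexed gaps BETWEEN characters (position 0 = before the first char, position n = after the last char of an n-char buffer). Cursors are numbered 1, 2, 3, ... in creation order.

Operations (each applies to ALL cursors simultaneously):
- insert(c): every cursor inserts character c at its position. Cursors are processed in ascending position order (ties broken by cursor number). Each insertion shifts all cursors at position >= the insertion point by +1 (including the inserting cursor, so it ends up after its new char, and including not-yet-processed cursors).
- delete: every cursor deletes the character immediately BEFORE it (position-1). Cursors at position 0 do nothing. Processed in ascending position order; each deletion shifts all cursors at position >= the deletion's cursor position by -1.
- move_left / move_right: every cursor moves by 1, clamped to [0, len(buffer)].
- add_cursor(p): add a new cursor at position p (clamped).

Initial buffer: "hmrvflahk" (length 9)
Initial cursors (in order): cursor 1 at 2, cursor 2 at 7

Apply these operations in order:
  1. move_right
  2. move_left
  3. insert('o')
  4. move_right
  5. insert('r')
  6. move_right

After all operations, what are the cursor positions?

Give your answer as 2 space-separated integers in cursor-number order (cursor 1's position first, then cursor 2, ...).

Answer: 6 13

Derivation:
After op 1 (move_right): buffer="hmrvflahk" (len 9), cursors c1@3 c2@8, authorship .........
After op 2 (move_left): buffer="hmrvflahk" (len 9), cursors c1@2 c2@7, authorship .........
After op 3 (insert('o')): buffer="hmorvflaohk" (len 11), cursors c1@3 c2@9, authorship ..1.....2..
After op 4 (move_right): buffer="hmorvflaohk" (len 11), cursors c1@4 c2@10, authorship ..1.....2..
After op 5 (insert('r')): buffer="hmorrvflaohrk" (len 13), cursors c1@5 c2@12, authorship ..1.1....2.2.
After op 6 (move_right): buffer="hmorrvflaohrk" (len 13), cursors c1@6 c2@13, authorship ..1.1....2.2.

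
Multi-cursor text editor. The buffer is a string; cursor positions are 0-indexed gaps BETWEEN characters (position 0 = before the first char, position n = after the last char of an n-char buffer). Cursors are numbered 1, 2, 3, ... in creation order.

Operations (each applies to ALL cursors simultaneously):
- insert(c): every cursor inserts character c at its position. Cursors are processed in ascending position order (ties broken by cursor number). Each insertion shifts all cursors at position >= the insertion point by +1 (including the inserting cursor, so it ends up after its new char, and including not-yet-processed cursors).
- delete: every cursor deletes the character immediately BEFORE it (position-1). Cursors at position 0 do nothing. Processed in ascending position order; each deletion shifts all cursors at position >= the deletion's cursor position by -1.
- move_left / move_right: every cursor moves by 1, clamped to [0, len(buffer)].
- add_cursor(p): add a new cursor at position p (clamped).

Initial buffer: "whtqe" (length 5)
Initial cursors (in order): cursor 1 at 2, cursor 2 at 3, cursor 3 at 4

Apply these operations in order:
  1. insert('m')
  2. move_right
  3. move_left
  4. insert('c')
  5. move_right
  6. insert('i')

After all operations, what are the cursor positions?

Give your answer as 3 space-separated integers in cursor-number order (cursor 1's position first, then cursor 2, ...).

Answer: 6 10 14

Derivation:
After op 1 (insert('m')): buffer="whmtmqme" (len 8), cursors c1@3 c2@5 c3@7, authorship ..1.2.3.
After op 2 (move_right): buffer="whmtmqme" (len 8), cursors c1@4 c2@6 c3@8, authorship ..1.2.3.
After op 3 (move_left): buffer="whmtmqme" (len 8), cursors c1@3 c2@5 c3@7, authorship ..1.2.3.
After op 4 (insert('c')): buffer="whmctmcqmce" (len 11), cursors c1@4 c2@7 c3@10, authorship ..11.22.33.
After op 5 (move_right): buffer="whmctmcqmce" (len 11), cursors c1@5 c2@8 c3@11, authorship ..11.22.33.
After op 6 (insert('i')): buffer="whmctimcqimcei" (len 14), cursors c1@6 c2@10 c3@14, authorship ..11.122.233.3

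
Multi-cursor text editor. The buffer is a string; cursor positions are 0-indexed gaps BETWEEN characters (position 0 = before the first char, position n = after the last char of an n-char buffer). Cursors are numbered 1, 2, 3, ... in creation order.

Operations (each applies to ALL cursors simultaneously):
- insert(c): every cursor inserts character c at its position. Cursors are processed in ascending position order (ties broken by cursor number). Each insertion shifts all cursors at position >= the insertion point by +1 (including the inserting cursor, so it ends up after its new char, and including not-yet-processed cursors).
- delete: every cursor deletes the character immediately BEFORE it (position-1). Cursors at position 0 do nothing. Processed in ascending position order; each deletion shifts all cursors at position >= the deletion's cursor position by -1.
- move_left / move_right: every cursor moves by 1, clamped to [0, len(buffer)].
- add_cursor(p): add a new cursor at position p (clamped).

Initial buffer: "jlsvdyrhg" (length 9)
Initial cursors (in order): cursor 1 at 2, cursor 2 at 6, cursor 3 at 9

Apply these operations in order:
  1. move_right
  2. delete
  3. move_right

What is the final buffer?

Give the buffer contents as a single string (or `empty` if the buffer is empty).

Answer: jlvdyh

Derivation:
After op 1 (move_right): buffer="jlsvdyrhg" (len 9), cursors c1@3 c2@7 c3@9, authorship .........
After op 2 (delete): buffer="jlvdyh" (len 6), cursors c1@2 c2@5 c3@6, authorship ......
After op 3 (move_right): buffer="jlvdyh" (len 6), cursors c1@3 c2@6 c3@6, authorship ......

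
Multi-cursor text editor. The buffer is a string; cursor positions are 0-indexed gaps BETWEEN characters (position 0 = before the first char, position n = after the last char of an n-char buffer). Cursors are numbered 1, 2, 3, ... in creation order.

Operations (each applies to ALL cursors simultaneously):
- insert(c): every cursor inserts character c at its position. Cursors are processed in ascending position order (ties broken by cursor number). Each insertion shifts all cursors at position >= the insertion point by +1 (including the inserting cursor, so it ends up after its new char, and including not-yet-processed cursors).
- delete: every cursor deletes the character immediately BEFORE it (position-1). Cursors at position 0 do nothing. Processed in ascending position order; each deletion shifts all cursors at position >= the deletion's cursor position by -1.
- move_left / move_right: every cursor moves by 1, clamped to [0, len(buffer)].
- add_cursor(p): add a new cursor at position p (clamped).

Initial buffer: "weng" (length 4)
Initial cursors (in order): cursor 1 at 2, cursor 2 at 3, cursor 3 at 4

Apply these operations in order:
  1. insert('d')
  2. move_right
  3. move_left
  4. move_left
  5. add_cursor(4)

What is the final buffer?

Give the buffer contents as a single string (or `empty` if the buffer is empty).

Answer: wedndgd

Derivation:
After op 1 (insert('d')): buffer="wedndgd" (len 7), cursors c1@3 c2@5 c3@7, authorship ..1.2.3
After op 2 (move_right): buffer="wedndgd" (len 7), cursors c1@4 c2@6 c3@7, authorship ..1.2.3
After op 3 (move_left): buffer="wedndgd" (len 7), cursors c1@3 c2@5 c3@6, authorship ..1.2.3
After op 4 (move_left): buffer="wedndgd" (len 7), cursors c1@2 c2@4 c3@5, authorship ..1.2.3
After op 5 (add_cursor(4)): buffer="wedndgd" (len 7), cursors c1@2 c2@4 c4@4 c3@5, authorship ..1.2.3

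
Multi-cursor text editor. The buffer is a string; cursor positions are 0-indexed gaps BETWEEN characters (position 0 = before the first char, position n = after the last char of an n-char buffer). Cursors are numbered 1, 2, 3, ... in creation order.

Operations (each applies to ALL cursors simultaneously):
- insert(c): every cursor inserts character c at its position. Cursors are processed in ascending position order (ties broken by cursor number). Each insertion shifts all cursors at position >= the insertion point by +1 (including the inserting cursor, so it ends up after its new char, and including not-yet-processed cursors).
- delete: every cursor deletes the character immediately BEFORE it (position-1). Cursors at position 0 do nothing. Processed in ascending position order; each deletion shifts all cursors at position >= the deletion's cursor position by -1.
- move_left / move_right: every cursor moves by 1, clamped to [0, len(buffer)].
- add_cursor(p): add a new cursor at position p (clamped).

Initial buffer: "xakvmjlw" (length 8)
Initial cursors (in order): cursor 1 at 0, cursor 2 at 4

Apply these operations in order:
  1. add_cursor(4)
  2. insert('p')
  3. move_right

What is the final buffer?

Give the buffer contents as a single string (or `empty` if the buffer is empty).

Answer: pxakvppmjlw

Derivation:
After op 1 (add_cursor(4)): buffer="xakvmjlw" (len 8), cursors c1@0 c2@4 c3@4, authorship ........
After op 2 (insert('p')): buffer="pxakvppmjlw" (len 11), cursors c1@1 c2@7 c3@7, authorship 1....23....
After op 3 (move_right): buffer="pxakvppmjlw" (len 11), cursors c1@2 c2@8 c3@8, authorship 1....23....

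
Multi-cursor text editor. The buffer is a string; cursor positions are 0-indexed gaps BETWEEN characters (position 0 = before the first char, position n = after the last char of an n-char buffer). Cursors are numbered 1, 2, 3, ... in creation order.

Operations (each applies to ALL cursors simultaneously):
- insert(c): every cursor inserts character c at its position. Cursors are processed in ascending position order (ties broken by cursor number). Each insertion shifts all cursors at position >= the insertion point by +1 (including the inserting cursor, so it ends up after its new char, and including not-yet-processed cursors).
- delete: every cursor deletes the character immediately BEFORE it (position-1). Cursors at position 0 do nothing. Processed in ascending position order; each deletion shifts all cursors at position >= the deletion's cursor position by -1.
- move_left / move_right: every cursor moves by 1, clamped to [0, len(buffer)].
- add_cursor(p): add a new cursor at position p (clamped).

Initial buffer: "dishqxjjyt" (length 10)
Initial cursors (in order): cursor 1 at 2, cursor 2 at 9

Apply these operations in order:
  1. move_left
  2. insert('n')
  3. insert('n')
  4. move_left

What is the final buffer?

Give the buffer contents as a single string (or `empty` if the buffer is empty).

Answer: dnnishqxjjnnyt

Derivation:
After op 1 (move_left): buffer="dishqxjjyt" (len 10), cursors c1@1 c2@8, authorship ..........
After op 2 (insert('n')): buffer="dnishqxjjnyt" (len 12), cursors c1@2 c2@10, authorship .1.......2..
After op 3 (insert('n')): buffer="dnnishqxjjnnyt" (len 14), cursors c1@3 c2@12, authorship .11.......22..
After op 4 (move_left): buffer="dnnishqxjjnnyt" (len 14), cursors c1@2 c2@11, authorship .11.......22..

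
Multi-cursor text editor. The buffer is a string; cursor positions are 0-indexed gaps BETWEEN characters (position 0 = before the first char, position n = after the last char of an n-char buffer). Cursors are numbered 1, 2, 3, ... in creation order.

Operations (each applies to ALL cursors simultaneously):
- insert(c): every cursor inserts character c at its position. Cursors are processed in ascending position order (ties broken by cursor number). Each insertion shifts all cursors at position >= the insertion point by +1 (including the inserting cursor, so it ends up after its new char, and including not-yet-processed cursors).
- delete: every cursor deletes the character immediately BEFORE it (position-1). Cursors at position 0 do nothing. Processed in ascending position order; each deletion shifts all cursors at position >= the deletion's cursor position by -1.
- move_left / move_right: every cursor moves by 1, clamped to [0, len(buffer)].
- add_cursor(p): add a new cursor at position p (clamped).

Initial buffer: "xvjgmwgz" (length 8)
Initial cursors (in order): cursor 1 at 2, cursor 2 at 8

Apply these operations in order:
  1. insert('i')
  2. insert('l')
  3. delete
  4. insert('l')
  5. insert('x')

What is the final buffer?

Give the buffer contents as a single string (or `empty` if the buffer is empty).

Answer: xvilxjgmwgzilx

Derivation:
After op 1 (insert('i')): buffer="xvijgmwgzi" (len 10), cursors c1@3 c2@10, authorship ..1......2
After op 2 (insert('l')): buffer="xviljgmwgzil" (len 12), cursors c1@4 c2@12, authorship ..11......22
After op 3 (delete): buffer="xvijgmwgzi" (len 10), cursors c1@3 c2@10, authorship ..1......2
After op 4 (insert('l')): buffer="xviljgmwgzil" (len 12), cursors c1@4 c2@12, authorship ..11......22
After op 5 (insert('x')): buffer="xvilxjgmwgzilx" (len 14), cursors c1@5 c2@14, authorship ..111......222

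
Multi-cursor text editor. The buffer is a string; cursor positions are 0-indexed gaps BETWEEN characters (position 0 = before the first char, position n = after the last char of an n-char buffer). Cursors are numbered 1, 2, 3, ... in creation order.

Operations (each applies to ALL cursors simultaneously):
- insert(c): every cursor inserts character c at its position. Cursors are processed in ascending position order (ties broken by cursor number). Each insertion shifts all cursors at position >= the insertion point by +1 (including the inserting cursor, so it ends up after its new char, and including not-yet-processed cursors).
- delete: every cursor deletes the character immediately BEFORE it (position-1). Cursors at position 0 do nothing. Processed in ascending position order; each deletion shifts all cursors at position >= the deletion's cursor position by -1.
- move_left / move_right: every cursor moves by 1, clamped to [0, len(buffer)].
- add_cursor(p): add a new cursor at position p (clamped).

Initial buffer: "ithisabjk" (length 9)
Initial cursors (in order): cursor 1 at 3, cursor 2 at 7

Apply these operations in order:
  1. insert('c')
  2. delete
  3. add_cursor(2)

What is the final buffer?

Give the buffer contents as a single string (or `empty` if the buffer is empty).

After op 1 (insert('c')): buffer="ithcisabcjk" (len 11), cursors c1@4 c2@9, authorship ...1....2..
After op 2 (delete): buffer="ithisabjk" (len 9), cursors c1@3 c2@7, authorship .........
After op 3 (add_cursor(2)): buffer="ithisabjk" (len 9), cursors c3@2 c1@3 c2@7, authorship .........

Answer: ithisabjk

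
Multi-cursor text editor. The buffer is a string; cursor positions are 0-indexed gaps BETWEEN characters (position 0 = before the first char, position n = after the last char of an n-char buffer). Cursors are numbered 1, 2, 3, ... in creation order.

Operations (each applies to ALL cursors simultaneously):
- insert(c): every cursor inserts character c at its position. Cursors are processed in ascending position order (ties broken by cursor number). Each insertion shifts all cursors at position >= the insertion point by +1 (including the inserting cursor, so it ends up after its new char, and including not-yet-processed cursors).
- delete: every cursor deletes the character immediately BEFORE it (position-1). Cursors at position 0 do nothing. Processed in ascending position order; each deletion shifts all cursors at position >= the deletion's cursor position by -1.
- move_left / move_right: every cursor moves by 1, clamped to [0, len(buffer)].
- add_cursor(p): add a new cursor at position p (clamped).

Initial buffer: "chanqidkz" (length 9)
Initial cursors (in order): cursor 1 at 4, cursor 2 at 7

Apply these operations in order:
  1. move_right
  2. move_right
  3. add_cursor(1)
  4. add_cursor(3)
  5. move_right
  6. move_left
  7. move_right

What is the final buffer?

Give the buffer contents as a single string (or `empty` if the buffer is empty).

Answer: chanqidkz

Derivation:
After op 1 (move_right): buffer="chanqidkz" (len 9), cursors c1@5 c2@8, authorship .........
After op 2 (move_right): buffer="chanqidkz" (len 9), cursors c1@6 c2@9, authorship .........
After op 3 (add_cursor(1)): buffer="chanqidkz" (len 9), cursors c3@1 c1@6 c2@9, authorship .........
After op 4 (add_cursor(3)): buffer="chanqidkz" (len 9), cursors c3@1 c4@3 c1@6 c2@9, authorship .........
After op 5 (move_right): buffer="chanqidkz" (len 9), cursors c3@2 c4@4 c1@7 c2@9, authorship .........
After op 6 (move_left): buffer="chanqidkz" (len 9), cursors c3@1 c4@3 c1@6 c2@8, authorship .........
After op 7 (move_right): buffer="chanqidkz" (len 9), cursors c3@2 c4@4 c1@7 c2@9, authorship .........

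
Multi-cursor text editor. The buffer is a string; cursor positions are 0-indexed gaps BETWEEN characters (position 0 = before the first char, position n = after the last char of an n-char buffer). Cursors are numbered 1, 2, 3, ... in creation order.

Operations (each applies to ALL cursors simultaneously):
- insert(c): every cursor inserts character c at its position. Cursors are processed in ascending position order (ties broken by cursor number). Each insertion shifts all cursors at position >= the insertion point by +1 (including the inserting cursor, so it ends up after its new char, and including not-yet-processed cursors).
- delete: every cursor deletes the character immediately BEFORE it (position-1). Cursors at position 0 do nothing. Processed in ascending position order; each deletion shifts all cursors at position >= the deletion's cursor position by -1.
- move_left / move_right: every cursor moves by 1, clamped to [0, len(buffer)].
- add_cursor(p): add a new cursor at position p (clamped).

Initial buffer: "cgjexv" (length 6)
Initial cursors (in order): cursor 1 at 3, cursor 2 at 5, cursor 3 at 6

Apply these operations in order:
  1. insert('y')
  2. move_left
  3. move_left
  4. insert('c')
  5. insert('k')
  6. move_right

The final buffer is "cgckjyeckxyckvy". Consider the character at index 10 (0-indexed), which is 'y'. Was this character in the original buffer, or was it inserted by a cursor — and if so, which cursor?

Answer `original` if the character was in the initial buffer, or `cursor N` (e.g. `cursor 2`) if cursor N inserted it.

Answer: cursor 2

Derivation:
After op 1 (insert('y')): buffer="cgjyexyvy" (len 9), cursors c1@4 c2@7 c3@9, authorship ...1..2.3
After op 2 (move_left): buffer="cgjyexyvy" (len 9), cursors c1@3 c2@6 c3@8, authorship ...1..2.3
After op 3 (move_left): buffer="cgjyexyvy" (len 9), cursors c1@2 c2@5 c3@7, authorship ...1..2.3
After op 4 (insert('c')): buffer="cgcjyecxycvy" (len 12), cursors c1@3 c2@7 c3@10, authorship ..1.1.2.23.3
After op 5 (insert('k')): buffer="cgckjyeckxyckvy" (len 15), cursors c1@4 c2@9 c3@13, authorship ..11.1.22.233.3
After op 6 (move_right): buffer="cgckjyeckxyckvy" (len 15), cursors c1@5 c2@10 c3@14, authorship ..11.1.22.233.3
Authorship (.=original, N=cursor N): . . 1 1 . 1 . 2 2 . 2 3 3 . 3
Index 10: author = 2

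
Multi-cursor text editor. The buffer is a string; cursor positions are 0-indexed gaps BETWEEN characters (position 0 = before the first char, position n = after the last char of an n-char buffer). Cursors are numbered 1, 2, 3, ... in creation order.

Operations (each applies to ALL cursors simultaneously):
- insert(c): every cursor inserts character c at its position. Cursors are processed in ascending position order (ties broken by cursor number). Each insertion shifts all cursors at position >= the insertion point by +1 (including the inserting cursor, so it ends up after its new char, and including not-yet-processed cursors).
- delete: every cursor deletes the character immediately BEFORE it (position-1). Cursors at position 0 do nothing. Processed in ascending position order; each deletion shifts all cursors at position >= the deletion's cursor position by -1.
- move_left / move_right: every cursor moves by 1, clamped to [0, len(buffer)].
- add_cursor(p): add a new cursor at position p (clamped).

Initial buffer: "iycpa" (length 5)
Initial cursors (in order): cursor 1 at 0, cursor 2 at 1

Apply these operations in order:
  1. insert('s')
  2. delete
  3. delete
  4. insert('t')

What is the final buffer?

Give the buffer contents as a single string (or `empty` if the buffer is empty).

Answer: ttycpa

Derivation:
After op 1 (insert('s')): buffer="sisycpa" (len 7), cursors c1@1 c2@3, authorship 1.2....
After op 2 (delete): buffer="iycpa" (len 5), cursors c1@0 c2@1, authorship .....
After op 3 (delete): buffer="ycpa" (len 4), cursors c1@0 c2@0, authorship ....
After op 4 (insert('t')): buffer="ttycpa" (len 6), cursors c1@2 c2@2, authorship 12....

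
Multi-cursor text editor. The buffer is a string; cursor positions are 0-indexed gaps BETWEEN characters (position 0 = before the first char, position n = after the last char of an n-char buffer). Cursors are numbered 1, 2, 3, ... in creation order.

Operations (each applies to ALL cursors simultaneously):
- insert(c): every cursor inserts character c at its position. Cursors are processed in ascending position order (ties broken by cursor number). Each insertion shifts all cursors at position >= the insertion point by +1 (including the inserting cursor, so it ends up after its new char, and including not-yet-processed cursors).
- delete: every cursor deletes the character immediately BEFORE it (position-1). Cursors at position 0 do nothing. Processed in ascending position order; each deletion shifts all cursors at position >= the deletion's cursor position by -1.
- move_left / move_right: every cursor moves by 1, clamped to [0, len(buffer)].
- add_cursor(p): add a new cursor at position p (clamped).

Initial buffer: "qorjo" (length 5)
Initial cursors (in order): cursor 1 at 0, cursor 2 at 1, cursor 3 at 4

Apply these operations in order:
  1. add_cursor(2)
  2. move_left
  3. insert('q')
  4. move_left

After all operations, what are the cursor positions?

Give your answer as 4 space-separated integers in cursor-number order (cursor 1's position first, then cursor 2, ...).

Answer: 1 1 6 3

Derivation:
After op 1 (add_cursor(2)): buffer="qorjo" (len 5), cursors c1@0 c2@1 c4@2 c3@4, authorship .....
After op 2 (move_left): buffer="qorjo" (len 5), cursors c1@0 c2@0 c4@1 c3@3, authorship .....
After op 3 (insert('q')): buffer="qqqqorqjo" (len 9), cursors c1@2 c2@2 c4@4 c3@7, authorship 12.4..3..
After op 4 (move_left): buffer="qqqqorqjo" (len 9), cursors c1@1 c2@1 c4@3 c3@6, authorship 12.4..3..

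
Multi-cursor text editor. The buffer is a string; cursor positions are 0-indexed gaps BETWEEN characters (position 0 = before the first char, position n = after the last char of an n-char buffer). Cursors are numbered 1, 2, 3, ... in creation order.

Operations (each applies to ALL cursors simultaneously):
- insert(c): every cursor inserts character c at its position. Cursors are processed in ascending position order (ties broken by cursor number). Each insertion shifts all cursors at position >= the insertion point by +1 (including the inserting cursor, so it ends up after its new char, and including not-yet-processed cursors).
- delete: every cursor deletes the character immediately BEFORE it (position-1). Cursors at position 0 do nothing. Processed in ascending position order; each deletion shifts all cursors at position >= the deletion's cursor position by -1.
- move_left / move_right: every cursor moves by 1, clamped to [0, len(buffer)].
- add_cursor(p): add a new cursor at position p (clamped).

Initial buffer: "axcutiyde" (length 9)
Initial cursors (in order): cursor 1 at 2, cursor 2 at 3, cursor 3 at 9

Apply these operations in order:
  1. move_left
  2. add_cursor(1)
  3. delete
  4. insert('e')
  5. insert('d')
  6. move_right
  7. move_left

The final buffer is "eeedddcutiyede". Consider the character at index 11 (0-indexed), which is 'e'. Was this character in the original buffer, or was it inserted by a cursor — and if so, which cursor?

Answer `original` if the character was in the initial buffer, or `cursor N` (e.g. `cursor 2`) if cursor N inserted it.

Answer: cursor 3

Derivation:
After op 1 (move_left): buffer="axcutiyde" (len 9), cursors c1@1 c2@2 c3@8, authorship .........
After op 2 (add_cursor(1)): buffer="axcutiyde" (len 9), cursors c1@1 c4@1 c2@2 c3@8, authorship .........
After op 3 (delete): buffer="cutiye" (len 6), cursors c1@0 c2@0 c4@0 c3@5, authorship ......
After op 4 (insert('e')): buffer="eeecutiyee" (len 10), cursors c1@3 c2@3 c4@3 c3@9, authorship 124.....3.
After op 5 (insert('d')): buffer="eeedddcutiyede" (len 14), cursors c1@6 c2@6 c4@6 c3@13, authorship 124124.....33.
After op 6 (move_right): buffer="eeedddcutiyede" (len 14), cursors c1@7 c2@7 c4@7 c3@14, authorship 124124.....33.
After op 7 (move_left): buffer="eeedddcutiyede" (len 14), cursors c1@6 c2@6 c4@6 c3@13, authorship 124124.....33.
Authorship (.=original, N=cursor N): 1 2 4 1 2 4 . . . . . 3 3 .
Index 11: author = 3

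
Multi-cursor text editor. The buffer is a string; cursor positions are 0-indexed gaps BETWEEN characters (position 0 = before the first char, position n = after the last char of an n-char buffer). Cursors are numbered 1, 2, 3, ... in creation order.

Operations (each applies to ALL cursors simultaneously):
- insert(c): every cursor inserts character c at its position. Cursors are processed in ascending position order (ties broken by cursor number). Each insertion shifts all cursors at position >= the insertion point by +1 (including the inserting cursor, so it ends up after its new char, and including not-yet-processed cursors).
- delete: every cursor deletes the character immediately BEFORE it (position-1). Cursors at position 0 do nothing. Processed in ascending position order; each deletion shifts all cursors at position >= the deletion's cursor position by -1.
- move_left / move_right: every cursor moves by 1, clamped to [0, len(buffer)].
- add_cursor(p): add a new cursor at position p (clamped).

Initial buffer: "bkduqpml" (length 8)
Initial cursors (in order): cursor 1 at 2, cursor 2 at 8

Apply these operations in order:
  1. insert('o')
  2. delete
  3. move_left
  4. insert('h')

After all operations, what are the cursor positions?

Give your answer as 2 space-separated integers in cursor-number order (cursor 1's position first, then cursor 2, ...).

Answer: 2 9

Derivation:
After op 1 (insert('o')): buffer="bkoduqpmlo" (len 10), cursors c1@3 c2@10, authorship ..1......2
After op 2 (delete): buffer="bkduqpml" (len 8), cursors c1@2 c2@8, authorship ........
After op 3 (move_left): buffer="bkduqpml" (len 8), cursors c1@1 c2@7, authorship ........
After op 4 (insert('h')): buffer="bhkduqpmhl" (len 10), cursors c1@2 c2@9, authorship .1......2.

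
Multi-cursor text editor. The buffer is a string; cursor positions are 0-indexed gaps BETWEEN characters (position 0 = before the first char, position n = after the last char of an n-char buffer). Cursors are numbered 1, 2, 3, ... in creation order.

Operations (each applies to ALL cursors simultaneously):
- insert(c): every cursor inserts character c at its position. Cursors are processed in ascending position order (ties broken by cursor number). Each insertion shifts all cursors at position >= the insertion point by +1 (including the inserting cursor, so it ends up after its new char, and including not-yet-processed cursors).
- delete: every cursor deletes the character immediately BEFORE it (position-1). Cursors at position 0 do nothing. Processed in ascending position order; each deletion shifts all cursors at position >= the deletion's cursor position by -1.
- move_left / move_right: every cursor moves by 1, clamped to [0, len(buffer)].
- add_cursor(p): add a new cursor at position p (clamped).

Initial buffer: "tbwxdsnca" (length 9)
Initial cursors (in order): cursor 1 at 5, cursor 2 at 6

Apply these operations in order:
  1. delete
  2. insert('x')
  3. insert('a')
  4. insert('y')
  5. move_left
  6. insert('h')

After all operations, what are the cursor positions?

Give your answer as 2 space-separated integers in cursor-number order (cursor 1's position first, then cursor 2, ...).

Answer: 11 11

Derivation:
After op 1 (delete): buffer="tbwxnca" (len 7), cursors c1@4 c2@4, authorship .......
After op 2 (insert('x')): buffer="tbwxxxnca" (len 9), cursors c1@6 c2@6, authorship ....12...
After op 3 (insert('a')): buffer="tbwxxxaanca" (len 11), cursors c1@8 c2@8, authorship ....1212...
After op 4 (insert('y')): buffer="tbwxxxaayynca" (len 13), cursors c1@10 c2@10, authorship ....121212...
After op 5 (move_left): buffer="tbwxxxaayynca" (len 13), cursors c1@9 c2@9, authorship ....121212...
After op 6 (insert('h')): buffer="tbwxxxaayhhynca" (len 15), cursors c1@11 c2@11, authorship ....12121122...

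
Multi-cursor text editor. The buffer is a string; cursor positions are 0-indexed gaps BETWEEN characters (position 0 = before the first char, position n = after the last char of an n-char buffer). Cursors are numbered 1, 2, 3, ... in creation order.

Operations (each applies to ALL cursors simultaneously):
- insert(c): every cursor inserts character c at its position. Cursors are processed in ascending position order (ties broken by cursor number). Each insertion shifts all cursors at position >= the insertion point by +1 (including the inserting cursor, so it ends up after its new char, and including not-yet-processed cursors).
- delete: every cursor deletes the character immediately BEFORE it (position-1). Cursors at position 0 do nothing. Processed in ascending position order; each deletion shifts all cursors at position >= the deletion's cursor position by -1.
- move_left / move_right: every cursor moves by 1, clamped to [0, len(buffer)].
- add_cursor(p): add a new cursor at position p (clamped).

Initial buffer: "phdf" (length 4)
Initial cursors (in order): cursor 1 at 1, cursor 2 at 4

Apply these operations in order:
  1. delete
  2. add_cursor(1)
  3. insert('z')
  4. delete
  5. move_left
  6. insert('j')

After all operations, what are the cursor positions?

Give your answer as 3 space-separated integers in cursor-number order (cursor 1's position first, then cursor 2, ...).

After op 1 (delete): buffer="hd" (len 2), cursors c1@0 c2@2, authorship ..
After op 2 (add_cursor(1)): buffer="hd" (len 2), cursors c1@0 c3@1 c2@2, authorship ..
After op 3 (insert('z')): buffer="zhzdz" (len 5), cursors c1@1 c3@3 c2@5, authorship 1.3.2
After op 4 (delete): buffer="hd" (len 2), cursors c1@0 c3@1 c2@2, authorship ..
After op 5 (move_left): buffer="hd" (len 2), cursors c1@0 c3@0 c2@1, authorship ..
After op 6 (insert('j')): buffer="jjhjd" (len 5), cursors c1@2 c3@2 c2@4, authorship 13.2.

Answer: 2 4 2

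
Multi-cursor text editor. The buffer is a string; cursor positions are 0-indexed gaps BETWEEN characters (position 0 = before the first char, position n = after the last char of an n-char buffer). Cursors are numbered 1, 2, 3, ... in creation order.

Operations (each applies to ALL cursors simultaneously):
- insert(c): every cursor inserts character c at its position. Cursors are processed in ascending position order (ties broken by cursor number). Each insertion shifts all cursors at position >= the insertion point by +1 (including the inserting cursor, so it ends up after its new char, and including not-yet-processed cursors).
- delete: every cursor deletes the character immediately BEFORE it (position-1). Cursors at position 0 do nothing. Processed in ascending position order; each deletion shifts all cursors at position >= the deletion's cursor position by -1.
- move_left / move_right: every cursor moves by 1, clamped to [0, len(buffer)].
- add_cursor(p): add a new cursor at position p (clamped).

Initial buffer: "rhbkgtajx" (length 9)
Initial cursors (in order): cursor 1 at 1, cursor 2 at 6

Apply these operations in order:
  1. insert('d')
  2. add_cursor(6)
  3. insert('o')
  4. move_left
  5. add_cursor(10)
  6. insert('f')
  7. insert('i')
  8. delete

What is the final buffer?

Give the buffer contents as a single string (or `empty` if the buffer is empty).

Answer: rdfohbkgfotdffoajx

Derivation:
After op 1 (insert('d')): buffer="rdhbkgtdajx" (len 11), cursors c1@2 c2@8, authorship .1.....2...
After op 2 (add_cursor(6)): buffer="rdhbkgtdajx" (len 11), cursors c1@2 c3@6 c2@8, authorship .1.....2...
After op 3 (insert('o')): buffer="rdohbkgotdoajx" (len 14), cursors c1@3 c3@8 c2@11, authorship .11....3.22...
After op 4 (move_left): buffer="rdohbkgotdoajx" (len 14), cursors c1@2 c3@7 c2@10, authorship .11....3.22...
After op 5 (add_cursor(10)): buffer="rdohbkgotdoajx" (len 14), cursors c1@2 c3@7 c2@10 c4@10, authorship .11....3.22...
After op 6 (insert('f')): buffer="rdfohbkgfotdffoajx" (len 18), cursors c1@3 c3@9 c2@14 c4@14, authorship .111....33.2242...
After op 7 (insert('i')): buffer="rdfiohbkgfiotdffiioajx" (len 22), cursors c1@4 c3@11 c2@18 c4@18, authorship .1111....333.224242...
After op 8 (delete): buffer="rdfohbkgfotdffoajx" (len 18), cursors c1@3 c3@9 c2@14 c4@14, authorship .111....33.2242...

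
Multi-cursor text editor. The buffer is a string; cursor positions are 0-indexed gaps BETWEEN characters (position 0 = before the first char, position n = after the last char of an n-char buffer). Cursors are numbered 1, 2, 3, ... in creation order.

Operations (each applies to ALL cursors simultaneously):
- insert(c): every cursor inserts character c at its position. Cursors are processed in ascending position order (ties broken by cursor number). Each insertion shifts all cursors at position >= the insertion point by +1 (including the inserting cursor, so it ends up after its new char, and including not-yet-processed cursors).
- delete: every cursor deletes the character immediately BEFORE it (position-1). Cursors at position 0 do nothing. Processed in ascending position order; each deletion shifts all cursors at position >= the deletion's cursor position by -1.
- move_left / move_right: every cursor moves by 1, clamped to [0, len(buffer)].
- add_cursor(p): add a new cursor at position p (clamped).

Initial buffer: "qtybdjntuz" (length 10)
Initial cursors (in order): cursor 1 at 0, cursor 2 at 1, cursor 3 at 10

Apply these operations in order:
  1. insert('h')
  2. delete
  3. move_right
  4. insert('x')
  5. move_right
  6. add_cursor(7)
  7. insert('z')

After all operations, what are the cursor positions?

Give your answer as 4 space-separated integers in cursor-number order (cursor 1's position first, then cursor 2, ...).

After op 1 (insert('h')): buffer="hqhtybdjntuzh" (len 13), cursors c1@1 c2@3 c3@13, authorship 1.2.........3
After op 2 (delete): buffer="qtybdjntuz" (len 10), cursors c1@0 c2@1 c3@10, authorship ..........
After op 3 (move_right): buffer="qtybdjntuz" (len 10), cursors c1@1 c2@2 c3@10, authorship ..........
After op 4 (insert('x')): buffer="qxtxybdjntuzx" (len 13), cursors c1@2 c2@4 c3@13, authorship .1.2........3
After op 5 (move_right): buffer="qxtxybdjntuzx" (len 13), cursors c1@3 c2@5 c3@13, authorship .1.2........3
After op 6 (add_cursor(7)): buffer="qxtxybdjntuzx" (len 13), cursors c1@3 c2@5 c4@7 c3@13, authorship .1.2........3
After op 7 (insert('z')): buffer="qxtzxyzbdzjntuzxz" (len 17), cursors c1@4 c2@7 c4@10 c3@17, authorship .1.12.2..4.....33

Answer: 4 7 17 10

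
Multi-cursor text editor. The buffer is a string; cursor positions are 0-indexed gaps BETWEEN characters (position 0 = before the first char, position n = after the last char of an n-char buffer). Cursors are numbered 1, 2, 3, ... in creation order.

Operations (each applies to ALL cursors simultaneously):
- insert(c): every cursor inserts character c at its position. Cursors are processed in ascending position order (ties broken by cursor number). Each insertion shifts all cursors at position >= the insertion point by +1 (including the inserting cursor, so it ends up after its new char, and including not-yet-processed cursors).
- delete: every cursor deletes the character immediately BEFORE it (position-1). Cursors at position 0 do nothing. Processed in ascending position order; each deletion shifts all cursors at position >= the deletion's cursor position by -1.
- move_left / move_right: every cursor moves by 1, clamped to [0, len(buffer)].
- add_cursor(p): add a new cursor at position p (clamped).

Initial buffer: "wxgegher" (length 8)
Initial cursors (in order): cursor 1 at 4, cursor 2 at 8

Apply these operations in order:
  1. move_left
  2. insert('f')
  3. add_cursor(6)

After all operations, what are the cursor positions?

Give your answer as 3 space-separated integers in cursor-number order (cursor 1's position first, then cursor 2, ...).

After op 1 (move_left): buffer="wxgegher" (len 8), cursors c1@3 c2@7, authorship ........
After op 2 (insert('f')): buffer="wxgfeghefr" (len 10), cursors c1@4 c2@9, authorship ...1....2.
After op 3 (add_cursor(6)): buffer="wxgfeghefr" (len 10), cursors c1@4 c3@6 c2@9, authorship ...1....2.

Answer: 4 9 6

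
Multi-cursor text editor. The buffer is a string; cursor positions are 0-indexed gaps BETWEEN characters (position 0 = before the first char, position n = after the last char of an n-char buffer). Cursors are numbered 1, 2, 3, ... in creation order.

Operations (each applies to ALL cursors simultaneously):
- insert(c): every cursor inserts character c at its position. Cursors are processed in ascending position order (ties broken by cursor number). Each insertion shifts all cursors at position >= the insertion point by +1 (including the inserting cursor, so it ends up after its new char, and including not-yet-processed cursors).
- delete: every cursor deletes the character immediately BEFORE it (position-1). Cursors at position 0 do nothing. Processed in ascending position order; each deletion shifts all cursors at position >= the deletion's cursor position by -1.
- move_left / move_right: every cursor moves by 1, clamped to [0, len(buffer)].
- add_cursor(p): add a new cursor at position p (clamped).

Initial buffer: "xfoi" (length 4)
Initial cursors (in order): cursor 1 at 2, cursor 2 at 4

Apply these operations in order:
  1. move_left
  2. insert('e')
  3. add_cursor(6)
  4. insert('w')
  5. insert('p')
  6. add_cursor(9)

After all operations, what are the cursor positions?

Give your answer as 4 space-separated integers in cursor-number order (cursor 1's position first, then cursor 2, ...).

After op 1 (move_left): buffer="xfoi" (len 4), cursors c1@1 c2@3, authorship ....
After op 2 (insert('e')): buffer="xefoei" (len 6), cursors c1@2 c2@5, authorship .1..2.
After op 3 (add_cursor(6)): buffer="xefoei" (len 6), cursors c1@2 c2@5 c3@6, authorship .1..2.
After op 4 (insert('w')): buffer="xewfoewiw" (len 9), cursors c1@3 c2@7 c3@9, authorship .11..22.3
After op 5 (insert('p')): buffer="xewpfoewpiwp" (len 12), cursors c1@4 c2@9 c3@12, authorship .111..222.33
After op 6 (add_cursor(9)): buffer="xewpfoewpiwp" (len 12), cursors c1@4 c2@9 c4@9 c3@12, authorship .111..222.33

Answer: 4 9 12 9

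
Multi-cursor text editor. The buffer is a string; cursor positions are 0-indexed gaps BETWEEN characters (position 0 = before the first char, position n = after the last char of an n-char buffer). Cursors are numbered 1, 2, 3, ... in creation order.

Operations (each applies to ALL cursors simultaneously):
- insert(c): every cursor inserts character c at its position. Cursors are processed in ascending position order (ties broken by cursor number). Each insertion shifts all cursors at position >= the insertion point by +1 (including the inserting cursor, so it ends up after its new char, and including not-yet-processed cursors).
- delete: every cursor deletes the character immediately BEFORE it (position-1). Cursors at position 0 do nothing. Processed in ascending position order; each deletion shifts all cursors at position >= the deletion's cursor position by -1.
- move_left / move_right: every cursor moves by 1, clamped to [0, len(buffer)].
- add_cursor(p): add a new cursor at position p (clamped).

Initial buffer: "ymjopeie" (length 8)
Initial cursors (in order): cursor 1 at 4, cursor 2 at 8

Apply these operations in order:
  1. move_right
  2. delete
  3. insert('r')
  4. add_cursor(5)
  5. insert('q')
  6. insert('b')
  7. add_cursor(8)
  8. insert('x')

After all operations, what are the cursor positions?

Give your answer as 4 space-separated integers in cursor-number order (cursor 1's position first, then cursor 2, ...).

Answer: 12 18 12 9

Derivation:
After op 1 (move_right): buffer="ymjopeie" (len 8), cursors c1@5 c2@8, authorship ........
After op 2 (delete): buffer="ymjoei" (len 6), cursors c1@4 c2@6, authorship ......
After op 3 (insert('r')): buffer="ymjoreir" (len 8), cursors c1@5 c2@8, authorship ....1..2
After op 4 (add_cursor(5)): buffer="ymjoreir" (len 8), cursors c1@5 c3@5 c2@8, authorship ....1..2
After op 5 (insert('q')): buffer="ymjorqqeirq" (len 11), cursors c1@7 c3@7 c2@11, authorship ....113..22
After op 6 (insert('b')): buffer="ymjorqqbbeirqb" (len 14), cursors c1@9 c3@9 c2@14, authorship ....11313..222
After op 7 (add_cursor(8)): buffer="ymjorqqbbeirqb" (len 14), cursors c4@8 c1@9 c3@9 c2@14, authorship ....11313..222
After op 8 (insert('x')): buffer="ymjorqqbxbxxeirqbx" (len 18), cursors c4@9 c1@12 c3@12 c2@18, authorship ....11314313..2222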